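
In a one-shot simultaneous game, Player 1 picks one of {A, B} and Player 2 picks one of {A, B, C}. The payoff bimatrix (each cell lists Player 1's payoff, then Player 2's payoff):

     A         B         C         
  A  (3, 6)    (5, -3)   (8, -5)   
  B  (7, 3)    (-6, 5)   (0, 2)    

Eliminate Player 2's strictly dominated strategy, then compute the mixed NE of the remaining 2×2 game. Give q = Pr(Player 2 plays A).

q = 11/15

Player 2's strategy C is strictly dominated by B: -3 > -5 and 5 > 2. Eliminate C.
For Player 1 to be willing to mix, Player 1 must be indifferent between A and B, which pins down Player 2's mix.
  Player 1's payoff from A: q·3 + (1−q)·5 = -2q + 5
  Player 1's payoff from B: q·7 + (1−q)·(-6) = 13q - 6
  -2q + 5 = 13q - 6  ⇒  -15q = -11  ⇒  q = 11/15.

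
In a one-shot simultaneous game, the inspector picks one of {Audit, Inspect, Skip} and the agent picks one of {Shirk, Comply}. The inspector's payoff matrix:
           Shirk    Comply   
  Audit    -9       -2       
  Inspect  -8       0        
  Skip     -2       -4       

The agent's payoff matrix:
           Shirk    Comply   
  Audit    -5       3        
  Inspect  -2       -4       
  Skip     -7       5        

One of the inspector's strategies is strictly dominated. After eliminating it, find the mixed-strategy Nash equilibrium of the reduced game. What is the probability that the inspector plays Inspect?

The inspector's strategy Audit is strictly dominated by Inspect: -8 > -9 and 0 > -2. Eliminate Audit.
In a mixed equilibrium the agent is indifferent between Shirk and Comply; this condition fixes p.
  the agent's expected payoff from Shirk: p·(-2) + (1−p)·(-7) = 5p - 7
  the agent's expected payoff from Comply: p·(-4) + (1−p)·5 = -9p + 5
  5p - 7 = -9p + 5  ⇒  14p = 12  ⇒  p = 6/7.

p = 6/7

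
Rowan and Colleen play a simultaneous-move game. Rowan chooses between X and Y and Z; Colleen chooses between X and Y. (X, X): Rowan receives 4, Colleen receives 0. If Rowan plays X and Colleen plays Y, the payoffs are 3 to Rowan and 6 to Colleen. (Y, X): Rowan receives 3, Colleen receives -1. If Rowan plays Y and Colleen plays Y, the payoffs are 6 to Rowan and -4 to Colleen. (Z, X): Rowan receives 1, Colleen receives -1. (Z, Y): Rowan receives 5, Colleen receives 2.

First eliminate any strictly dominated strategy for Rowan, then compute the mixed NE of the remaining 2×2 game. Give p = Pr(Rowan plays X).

p = 1/3

Rowan's strategy Z is strictly dominated by Y: 3 > 1 and 6 > 5. Eliminate Z.
Colleen's indifference between X and Y determines Rowan's mixing probability p:
  Colleen's expected payoff from X: p·0 + (1−p)·(-1) = p - 1
  Colleen's expected payoff from Y: p·6 + (1−p)·(-4) = 10p - 4
  p - 1 = 10p - 4  ⇒  -9p = -3  ⇒  p = 1/3.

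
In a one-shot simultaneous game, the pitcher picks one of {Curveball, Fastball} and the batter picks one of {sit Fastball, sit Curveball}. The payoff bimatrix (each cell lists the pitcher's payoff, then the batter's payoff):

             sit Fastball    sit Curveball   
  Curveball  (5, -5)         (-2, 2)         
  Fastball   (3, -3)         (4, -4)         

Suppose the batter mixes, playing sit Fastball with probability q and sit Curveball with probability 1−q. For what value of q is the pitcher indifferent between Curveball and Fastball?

For the pitcher to be willing to mix, the pitcher must be indifferent between Curveball and Fastball, which pins down the batter's mix.
  the pitcher's payoff to Curveball: q·5 + (1−q)·(-2) = 7q - 2
  the pitcher's payoff to Fastball: q·3 + (1−q)·4 = -q + 4
  7q - 2 = -q + 4  ⇒  8q = 6  ⇒  q = 3/4.

q = 3/4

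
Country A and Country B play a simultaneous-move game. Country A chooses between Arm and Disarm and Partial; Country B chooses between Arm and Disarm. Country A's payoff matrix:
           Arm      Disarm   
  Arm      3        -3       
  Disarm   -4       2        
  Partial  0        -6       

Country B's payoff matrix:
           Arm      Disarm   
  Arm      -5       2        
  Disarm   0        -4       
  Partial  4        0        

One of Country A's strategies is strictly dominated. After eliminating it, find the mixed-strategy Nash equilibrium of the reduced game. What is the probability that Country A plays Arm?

Country A's strategy Partial is strictly dominated by Arm: 3 > 0 and -3 > -6. Eliminate Partial.
Country A's mix must leave Country B indifferent between Arm and Disarm.
  Country B's expected payoff from Arm: p·(-5) + (1−p)·0 = -5p
  Country B's expected payoff from Disarm: p·2 + (1−p)·(-4) = 6p - 4
  -5p = 6p - 4  ⇒  -11p = -4  ⇒  p = 4/11.

p = 4/11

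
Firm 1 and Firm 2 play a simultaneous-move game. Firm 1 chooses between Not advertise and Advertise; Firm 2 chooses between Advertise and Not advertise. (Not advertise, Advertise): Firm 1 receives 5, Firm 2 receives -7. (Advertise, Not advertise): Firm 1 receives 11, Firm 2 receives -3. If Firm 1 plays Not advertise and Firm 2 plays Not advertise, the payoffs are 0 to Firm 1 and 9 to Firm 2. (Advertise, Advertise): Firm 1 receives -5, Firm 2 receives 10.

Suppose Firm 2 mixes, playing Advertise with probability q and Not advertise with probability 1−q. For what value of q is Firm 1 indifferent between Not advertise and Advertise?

q = 11/21

Firm 2's mix must leave Firm 1 indifferent between Not advertise and Advertise.
  Firm 1's payoff to Not advertise: q·5 + (1−q)·0 = 5q
  Firm 1's payoff to Advertise: q·(-5) + (1−q)·11 = -16q + 11
  5q = -16q + 11  ⇒  21q = 11  ⇒  q = 11/21.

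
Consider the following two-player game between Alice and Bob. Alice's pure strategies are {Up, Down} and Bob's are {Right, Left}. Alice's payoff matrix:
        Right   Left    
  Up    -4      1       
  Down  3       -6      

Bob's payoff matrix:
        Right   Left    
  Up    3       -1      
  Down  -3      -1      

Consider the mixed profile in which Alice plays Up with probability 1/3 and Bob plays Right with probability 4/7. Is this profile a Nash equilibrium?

No

Given Bob's mix q = 4/7, Alice's payoff from Up is -13/7 but from Down is -6/7. Alice strictly prefers Down, so Alice would not mix.
So the proposed profile is not a Nash equilibrium.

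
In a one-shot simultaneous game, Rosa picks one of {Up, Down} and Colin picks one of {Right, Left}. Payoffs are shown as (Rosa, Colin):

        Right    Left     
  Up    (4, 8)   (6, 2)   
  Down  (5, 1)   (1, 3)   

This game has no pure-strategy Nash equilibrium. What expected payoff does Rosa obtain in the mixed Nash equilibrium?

Rosa's indifference between Up and Down determines Colin's mixing probability q:
  Rosa's payoff from Up: q·4 + (1−q)·6 = -2q + 6
  Rosa's payoff from Down: q·5 + (1−q)·1 = 4q + 1
  -2q + 6 = 4q + 1  ⇒  -6q = -5  ⇒  q = 5/6.
At equilibrium Rosa is indifferent across rows, so Rosa's payoff equals the payoff from Up: (5/6)·4 + (1/6)·6 = 13/3.

13/3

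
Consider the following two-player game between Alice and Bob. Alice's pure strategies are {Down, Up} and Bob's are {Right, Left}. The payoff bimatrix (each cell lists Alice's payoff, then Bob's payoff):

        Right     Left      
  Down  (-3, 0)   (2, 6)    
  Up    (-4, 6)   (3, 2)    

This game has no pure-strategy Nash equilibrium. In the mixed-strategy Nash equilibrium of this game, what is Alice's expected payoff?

-1/2

In a mixed equilibrium Alice is indifferent between Down and Up; this condition fixes q.
  Alice's payoff to Down: q·(-3) + (1−q)·2 = -5q + 2
  Alice's payoff to Up: q·(-4) + (1−q)·3 = -7q + 3
  -5q + 2 = -7q + 3  ⇒  2q = 1  ⇒  q = 1/2.
At equilibrium Alice is indifferent across rows, so Alice's payoff equals the payoff from Down: (1/2)·(-3) + (1/2)·2 = -1/2.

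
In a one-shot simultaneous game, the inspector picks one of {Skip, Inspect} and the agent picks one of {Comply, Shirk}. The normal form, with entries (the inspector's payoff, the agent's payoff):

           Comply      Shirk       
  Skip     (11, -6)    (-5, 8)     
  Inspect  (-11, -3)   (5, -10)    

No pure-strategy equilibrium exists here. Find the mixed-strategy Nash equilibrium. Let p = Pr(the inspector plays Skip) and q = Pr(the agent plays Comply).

p = 1/3, q = 5/16

The agent's indifference between Comply and Shirk determines the inspector's mixing probability p:
  the agent's expected payoff from Comply: p·(-6) + (1−p)·(-3) = -3p - 3
  the agent's expected payoff from Shirk: p·8 + (1−p)·(-10) = 18p - 10
  -3p - 3 = 18p - 10  ⇒  -21p = -7  ⇒  p = 1/3.
Set the inspector's expected payoff from Skip equal to that from Inspect:
  the inspector's payoff from Skip: q·11 + (1−q)·(-5) = 16q - 5
  the inspector's payoff from Inspect: q·(-11) + (1−q)·5 = -16q + 5
  16q - 5 = -16q + 5  ⇒  32q = 10  ⇒  q = 5/16.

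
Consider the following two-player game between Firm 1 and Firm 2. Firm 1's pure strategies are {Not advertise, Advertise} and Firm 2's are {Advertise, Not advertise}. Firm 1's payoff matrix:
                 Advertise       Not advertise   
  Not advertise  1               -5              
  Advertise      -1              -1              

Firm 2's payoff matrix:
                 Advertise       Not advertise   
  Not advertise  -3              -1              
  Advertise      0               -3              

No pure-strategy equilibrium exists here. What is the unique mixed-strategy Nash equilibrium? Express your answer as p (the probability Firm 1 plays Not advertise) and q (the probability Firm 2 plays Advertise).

p = 3/5, q = 2/3

Firm 1's mix must leave Firm 2 indifferent between Advertise and Not advertise.
  Firm 2's payoff to Advertise: p·(-3) + (1−p)·0 = -3p
  Firm 2's payoff to Not advertise: p·(-1) + (1−p)·(-3) = 2p - 3
  -3p = 2p - 3  ⇒  -5p = -3  ⇒  p = 3/5.
Firm 2's mix must leave Firm 1 indifferent between Not advertise and Advertise.
  Firm 1's expected payoff from Not advertise: q·1 + (1−q)·(-5) = 6q - 5
  Firm 1's expected payoff from Advertise: q·(-1) + (1−q)·(-1) = -1
  6q - 5 = -1  ⇒  6q = 4  ⇒  q = 2/3.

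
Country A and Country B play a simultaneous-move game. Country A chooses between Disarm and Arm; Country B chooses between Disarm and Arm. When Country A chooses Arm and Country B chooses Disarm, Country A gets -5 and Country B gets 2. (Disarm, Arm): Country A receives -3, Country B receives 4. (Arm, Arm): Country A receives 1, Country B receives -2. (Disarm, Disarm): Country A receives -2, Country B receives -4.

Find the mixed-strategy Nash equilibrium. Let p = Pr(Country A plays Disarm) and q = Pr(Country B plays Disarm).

For Country B to be willing to mix, Country B must be indifferent between Disarm and Arm, which pins down Country A's mix.
  Country B's payoff from Disarm: p·(-4) + (1−p)·2 = -6p + 2
  Country B's payoff from Arm: p·4 + (1−p)·(-2) = 6p - 2
  -6p + 2 = 6p - 2  ⇒  -12p = -4  ⇒  p = 1/3.
Set Country A's expected payoff from Disarm equal to that from Arm:
  Country A's payoff from Disarm: q·(-2) + (1−q)·(-3) = q - 3
  Country A's payoff from Arm: q·(-5) + (1−q)·1 = -6q + 1
  q - 3 = -6q + 1  ⇒  7q = 4  ⇒  q = 4/7.

p = 1/3, q = 4/7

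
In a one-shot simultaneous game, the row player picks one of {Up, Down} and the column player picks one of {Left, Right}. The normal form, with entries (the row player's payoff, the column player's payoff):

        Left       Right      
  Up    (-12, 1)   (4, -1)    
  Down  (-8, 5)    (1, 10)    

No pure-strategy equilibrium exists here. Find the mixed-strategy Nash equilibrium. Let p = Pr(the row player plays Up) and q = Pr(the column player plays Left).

The column player's indifference between Left and Right determines the row player's mixing probability p:
  the column player's payoff from Left: p·1 + (1−p)·5 = -4p + 5
  the column player's payoff from Right: p·(-1) + (1−p)·10 = -11p + 10
  -4p + 5 = -11p + 10  ⇒  7p = 5  ⇒  p = 5/7.
In a mixed equilibrium the row player is indifferent between Up and Down; this condition fixes q.
  the row player's payoff to Up: q·(-12) + (1−q)·4 = -16q + 4
  the row player's payoff to Down: q·(-8) + (1−q)·1 = -9q + 1
  -16q + 4 = -9q + 1  ⇒  -7q = -3  ⇒  q = 3/7.

p = 5/7, q = 3/7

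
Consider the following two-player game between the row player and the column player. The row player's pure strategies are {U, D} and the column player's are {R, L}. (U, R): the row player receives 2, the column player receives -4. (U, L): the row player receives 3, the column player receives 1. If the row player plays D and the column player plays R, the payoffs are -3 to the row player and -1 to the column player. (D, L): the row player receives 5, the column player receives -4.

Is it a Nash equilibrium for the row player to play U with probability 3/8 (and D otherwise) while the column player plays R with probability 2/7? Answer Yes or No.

Check the column player's indifference given the row player's mix p = 3/8:
  payoff from R = -17/8; payoff from L = -17/8 — equal.
Check the row player's indifference given the column player's mix q = 2/7:
  payoff from U = 19/7; payoff from D = 19/7 — equal.
Both players are indifferent, so neither can profitably deviate.

Yes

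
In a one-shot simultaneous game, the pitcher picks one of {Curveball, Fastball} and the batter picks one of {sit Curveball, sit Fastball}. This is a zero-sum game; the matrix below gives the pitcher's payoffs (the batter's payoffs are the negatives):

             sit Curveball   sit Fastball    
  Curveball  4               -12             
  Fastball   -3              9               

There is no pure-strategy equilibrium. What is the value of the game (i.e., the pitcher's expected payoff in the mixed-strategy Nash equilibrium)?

v = 0

For the pitcher to be willing to mix, the pitcher must be indifferent between Curveball and Fastball, which pins down the batter's mix.
  the pitcher's expected payoff from Curveball: q·4 + (1−q)·(-12) = 16q - 12
  the pitcher's expected payoff from Fastball: q·(-3) + (1−q)·9 = -12q + 9
  16q - 12 = -12q + 9  ⇒  28q = 21  ⇒  q = 3/4.
The value is the pitcher's expected payoff against this mix (using Curveball): (3/4)·4 + (1/4)·(-12) = 0.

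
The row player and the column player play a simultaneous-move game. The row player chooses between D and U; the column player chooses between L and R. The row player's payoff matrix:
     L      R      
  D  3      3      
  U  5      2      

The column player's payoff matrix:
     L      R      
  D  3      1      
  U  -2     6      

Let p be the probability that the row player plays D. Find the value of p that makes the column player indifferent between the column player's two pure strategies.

For the column player to be willing to mix, the column player must be indifferent between L and R, which pins down the row player's mix.
  the column player's expected payoff from L: p·3 + (1−p)·(-2) = 5p - 2
  the column player's expected payoff from R: p·1 + (1−p)·6 = -5p + 6
  5p - 2 = -5p + 6  ⇒  10p = 8  ⇒  p = 4/5.

p = 4/5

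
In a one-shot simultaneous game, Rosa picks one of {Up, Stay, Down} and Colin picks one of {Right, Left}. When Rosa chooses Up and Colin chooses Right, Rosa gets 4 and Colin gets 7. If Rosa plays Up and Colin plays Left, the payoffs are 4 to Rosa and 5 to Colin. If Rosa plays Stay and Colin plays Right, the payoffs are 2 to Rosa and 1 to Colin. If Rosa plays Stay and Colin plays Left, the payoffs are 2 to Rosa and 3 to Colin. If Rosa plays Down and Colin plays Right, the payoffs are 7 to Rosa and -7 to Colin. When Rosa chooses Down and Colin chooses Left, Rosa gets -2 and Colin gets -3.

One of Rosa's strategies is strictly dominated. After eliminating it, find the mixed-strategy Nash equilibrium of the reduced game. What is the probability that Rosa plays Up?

Rosa's strategy Stay is strictly dominated by Up: 4 > 2 and 4 > 2. Eliminate Stay.
Rosa's mix must leave Colin indifferent between Right and Left.
  Colin's payoff to Right: p·7 + (1−p)·(-7) = 14p - 7
  Colin's payoff to Left: p·5 + (1−p)·(-3) = 8p - 3
  14p - 7 = 8p - 3  ⇒  6p = 4  ⇒  p = 2/3.

p = 2/3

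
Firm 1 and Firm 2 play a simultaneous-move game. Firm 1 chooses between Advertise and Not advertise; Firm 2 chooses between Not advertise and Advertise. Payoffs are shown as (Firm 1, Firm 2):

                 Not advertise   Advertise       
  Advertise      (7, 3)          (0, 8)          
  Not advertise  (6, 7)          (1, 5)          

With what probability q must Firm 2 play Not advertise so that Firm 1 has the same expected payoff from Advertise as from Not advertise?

Firm 2's mix must leave Firm 1 indifferent between Advertise and Not advertise.
  Firm 1's expected payoff from Advertise: q·7 + (1−q)·0 = 7q
  Firm 1's expected payoff from Not advertise: q·6 + (1−q)·1 = 5q + 1
  7q = 5q + 1  ⇒  2q = 1  ⇒  q = 1/2.

q = 1/2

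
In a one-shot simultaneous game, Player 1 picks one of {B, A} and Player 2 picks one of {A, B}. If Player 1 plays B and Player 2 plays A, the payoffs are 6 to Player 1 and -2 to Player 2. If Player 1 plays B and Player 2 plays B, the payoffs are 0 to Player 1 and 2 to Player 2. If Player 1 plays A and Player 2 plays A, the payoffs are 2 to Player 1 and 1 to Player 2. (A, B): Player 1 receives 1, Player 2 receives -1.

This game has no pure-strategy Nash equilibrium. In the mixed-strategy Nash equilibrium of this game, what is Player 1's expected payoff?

Player 1's indifference between B and A determines Player 2's mixing probability q:
  Player 1's expected payoff from B: q·6 + (1−q)·0 = 6q
  Player 1's expected payoff from A: q·2 + (1−q)·1 = q + 1
  6q = q + 1  ⇒  5q = 1  ⇒  q = 1/5.
At equilibrium Player 1 is indifferent across rows, so Player 1's payoff equals the payoff from B: (1/5)·6 + (4/5)·0 = 6/5.

6/5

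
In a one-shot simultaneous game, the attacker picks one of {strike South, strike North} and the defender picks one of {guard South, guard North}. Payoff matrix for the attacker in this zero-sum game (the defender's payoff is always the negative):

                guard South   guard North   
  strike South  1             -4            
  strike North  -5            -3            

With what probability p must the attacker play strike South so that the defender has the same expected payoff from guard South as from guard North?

In a mixed equilibrium the defender is indifferent between guard South and guard North; this condition fixes p.
  the defender's payoff from guard South: p·(-1) + (1−p)·5 = -6p + 5
  the defender's payoff from guard North: p·4 + (1−p)·3 = p + 3
  -6p + 5 = p + 3  ⇒  -7p = -2  ⇒  p = 2/7.

p = 2/7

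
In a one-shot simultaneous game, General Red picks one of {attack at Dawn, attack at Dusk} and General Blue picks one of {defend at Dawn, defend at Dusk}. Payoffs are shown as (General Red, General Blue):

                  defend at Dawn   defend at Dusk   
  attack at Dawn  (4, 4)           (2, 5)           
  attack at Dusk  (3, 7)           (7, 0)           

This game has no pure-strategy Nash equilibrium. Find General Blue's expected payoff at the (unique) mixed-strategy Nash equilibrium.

In a mixed equilibrium General Blue is indifferent between defend at Dawn and defend at Dusk; this condition fixes p.
  General Blue's payoff from defend at Dawn: p·4 + (1−p)·7 = -3p + 7
  General Blue's payoff from defend at Dusk: p·5 + (1−p)·0 = 5p
  -3p + 7 = 5p  ⇒  -8p = -7  ⇒  p = 7/8.
At equilibrium General Blue is indifferent across columns, so General Blue's payoff equals the payoff from defend at Dawn: (7/8)·4 + (1/8)·7 = 35/8.

35/8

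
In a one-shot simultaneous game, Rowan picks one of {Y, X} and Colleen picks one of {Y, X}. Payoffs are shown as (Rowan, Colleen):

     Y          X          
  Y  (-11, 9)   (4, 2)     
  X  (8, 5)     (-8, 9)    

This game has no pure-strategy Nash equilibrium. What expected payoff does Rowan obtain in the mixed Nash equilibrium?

-56/31

Colleen's mix must leave Rowan indifferent between Y and X.
  Rowan's expected payoff from Y: q·(-11) + (1−q)·4 = -15q + 4
  Rowan's expected payoff from X: q·8 + (1−q)·(-8) = 16q - 8
  -15q + 4 = 16q - 8  ⇒  -31q = -12  ⇒  q = 12/31.
At equilibrium Rowan is indifferent across rows, so Rowan's payoff equals the payoff from Y: (12/31)·(-11) + (19/31)·4 = -56/31.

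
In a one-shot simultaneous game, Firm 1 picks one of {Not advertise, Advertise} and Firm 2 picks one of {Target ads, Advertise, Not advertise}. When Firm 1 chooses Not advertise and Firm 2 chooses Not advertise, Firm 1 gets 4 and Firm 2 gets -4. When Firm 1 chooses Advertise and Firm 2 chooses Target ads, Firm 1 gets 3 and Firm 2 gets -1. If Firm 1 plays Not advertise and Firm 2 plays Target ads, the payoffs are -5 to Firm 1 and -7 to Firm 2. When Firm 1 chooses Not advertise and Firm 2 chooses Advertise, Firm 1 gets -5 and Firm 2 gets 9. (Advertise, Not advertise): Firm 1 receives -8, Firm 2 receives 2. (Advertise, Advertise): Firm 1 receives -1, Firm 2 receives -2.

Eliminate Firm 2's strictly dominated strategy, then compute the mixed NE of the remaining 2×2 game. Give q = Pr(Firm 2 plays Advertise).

q = 3/4

Firm 2's strategy Target ads is strictly dominated by Not advertise: -4 > -7 and 2 > -1. Eliminate Target ads.
In a mixed equilibrium Firm 1 is indifferent between Not advertise and Advertise; this condition fixes q.
  Firm 1's payoff from Not advertise: q·(-5) + (1−q)·4 = -9q + 4
  Firm 1's payoff from Advertise: q·(-1) + (1−q)·(-8) = 7q - 8
  -9q + 4 = 7q - 8  ⇒  -16q = -12  ⇒  q = 3/4.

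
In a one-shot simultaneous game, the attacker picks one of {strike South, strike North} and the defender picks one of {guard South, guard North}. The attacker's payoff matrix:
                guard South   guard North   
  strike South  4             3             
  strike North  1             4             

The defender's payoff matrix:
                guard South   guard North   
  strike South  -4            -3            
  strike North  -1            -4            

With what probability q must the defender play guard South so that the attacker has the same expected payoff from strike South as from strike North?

In a mixed equilibrium the attacker is indifferent between strike South and strike North; this condition fixes q.
  the attacker's payoff to strike South: q·4 + (1−q)·3 = q + 3
  the attacker's payoff to strike North: q·1 + (1−q)·4 = -3q + 4
  q + 3 = -3q + 4  ⇒  4q = 1  ⇒  q = 1/4.

q = 1/4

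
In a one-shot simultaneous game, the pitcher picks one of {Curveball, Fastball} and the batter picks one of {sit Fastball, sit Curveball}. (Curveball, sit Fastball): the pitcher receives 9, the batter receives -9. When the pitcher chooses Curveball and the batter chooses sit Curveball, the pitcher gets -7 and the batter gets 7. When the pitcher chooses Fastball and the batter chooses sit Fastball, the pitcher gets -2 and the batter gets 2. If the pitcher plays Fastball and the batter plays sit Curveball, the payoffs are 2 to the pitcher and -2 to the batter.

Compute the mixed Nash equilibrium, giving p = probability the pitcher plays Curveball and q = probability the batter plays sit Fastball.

p = 1/5, q = 9/20

Set the batter's expected payoff from sit Fastball equal to that from sit Curveball:
  the batter's payoff to sit Fastball: p·(-9) + (1−p)·2 = -11p + 2
  the batter's payoff to sit Curveball: p·7 + (1−p)·(-2) = 9p - 2
  -11p + 2 = 9p - 2  ⇒  -20p = -4  ⇒  p = 1/5.
The pitcher's indifference between Curveball and Fastball determines the batter's mixing probability q:
  the pitcher's expected payoff from Curveball: q·9 + (1−q)·(-7) = 16q - 7
  the pitcher's expected payoff from Fastball: q·(-2) + (1−q)·2 = -4q + 2
  16q - 7 = -4q + 2  ⇒  20q = 9  ⇒  q = 9/20.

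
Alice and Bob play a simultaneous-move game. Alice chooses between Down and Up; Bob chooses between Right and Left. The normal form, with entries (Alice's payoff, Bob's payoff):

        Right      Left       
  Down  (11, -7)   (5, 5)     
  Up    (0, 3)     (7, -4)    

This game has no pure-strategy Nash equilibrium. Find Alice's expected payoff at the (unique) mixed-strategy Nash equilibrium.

Bob's mix must leave Alice indifferent between Down and Up.
  Alice's payoff from Down: q·11 + (1−q)·5 = 6q + 5
  Alice's payoff from Up: q·0 + (1−q)·7 = -7q + 7
  6q + 5 = -7q + 7  ⇒  13q = 2  ⇒  q = 2/13.
At equilibrium Alice is indifferent across rows, so Alice's payoff equals the payoff from Down: (2/13)·11 + (11/13)·5 = 77/13.

77/13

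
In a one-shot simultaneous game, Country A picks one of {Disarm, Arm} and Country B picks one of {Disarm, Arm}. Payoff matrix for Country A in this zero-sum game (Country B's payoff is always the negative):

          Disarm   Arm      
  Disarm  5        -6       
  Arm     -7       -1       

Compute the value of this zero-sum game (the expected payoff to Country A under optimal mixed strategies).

v = -47/17

In a mixed equilibrium Country A is indifferent between Disarm and Arm; this condition fixes q.
  Country A's expected payoff from Disarm: q·5 + (1−q)·(-6) = 11q - 6
  Country A's expected payoff from Arm: q·(-7) + (1−q)·(-1) = -6q - 1
  11q - 6 = -6q - 1  ⇒  17q = 5  ⇒  q = 5/17.
The value is Country A's expected payoff against this mix (using Disarm): (5/17)·5 + (12/17)·(-6) = -47/17.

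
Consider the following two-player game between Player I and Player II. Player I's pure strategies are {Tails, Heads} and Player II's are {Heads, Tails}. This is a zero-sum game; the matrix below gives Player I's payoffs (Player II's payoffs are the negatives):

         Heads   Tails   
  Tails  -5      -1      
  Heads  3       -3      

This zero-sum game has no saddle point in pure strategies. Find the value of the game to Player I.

Player I's indifference between Tails and Heads determines Player II's mixing probability q:
  Player I's payoff to Tails: q·(-5) + (1−q)·(-1) = -4q - 1
  Player I's payoff to Heads: q·3 + (1−q)·(-3) = 6q - 3
  -4q - 1 = 6q - 3  ⇒  -10q = -2  ⇒  q = 1/5.
The value is Player I's expected payoff against this mix (using Tails): (1/5)·(-5) + (4/5)·(-1) = -9/5.

v = -9/5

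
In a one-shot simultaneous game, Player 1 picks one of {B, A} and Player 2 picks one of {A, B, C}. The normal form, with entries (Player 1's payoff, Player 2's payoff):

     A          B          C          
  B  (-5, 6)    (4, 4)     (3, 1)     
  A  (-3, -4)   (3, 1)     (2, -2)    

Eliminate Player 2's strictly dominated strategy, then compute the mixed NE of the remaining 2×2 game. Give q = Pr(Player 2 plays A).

Player 2's strategy C is strictly dominated by B: 4 > 1 and 1 > -2. Eliminate C.
For Player 1 to be willing to mix, Player 1 must be indifferent between B and A, which pins down Player 2's mix.
  Player 1's payoff to B: q·(-5) + (1−q)·4 = -9q + 4
  Player 1's payoff to A: q·(-3) + (1−q)·3 = -6q + 3
  -9q + 4 = -6q + 3  ⇒  -3q = -1  ⇒  q = 1/3.

q = 1/3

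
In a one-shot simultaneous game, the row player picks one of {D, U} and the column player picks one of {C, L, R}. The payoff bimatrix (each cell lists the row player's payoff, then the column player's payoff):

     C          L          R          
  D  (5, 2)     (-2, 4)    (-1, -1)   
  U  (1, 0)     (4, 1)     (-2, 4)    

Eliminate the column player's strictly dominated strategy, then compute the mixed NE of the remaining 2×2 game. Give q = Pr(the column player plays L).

The column player's strategy C is strictly dominated by L: 4 > 2 and 1 > 0. Eliminate C.
Set the row player's expected payoff from D equal to that from U:
  the row player's payoff from D: q·(-2) + (1−q)·(-1) = -q - 1
  the row player's payoff from U: q·4 + (1−q)·(-2) = 6q - 2
  -q - 1 = 6q - 2  ⇒  -7q = -1  ⇒  q = 1/7.

q = 1/7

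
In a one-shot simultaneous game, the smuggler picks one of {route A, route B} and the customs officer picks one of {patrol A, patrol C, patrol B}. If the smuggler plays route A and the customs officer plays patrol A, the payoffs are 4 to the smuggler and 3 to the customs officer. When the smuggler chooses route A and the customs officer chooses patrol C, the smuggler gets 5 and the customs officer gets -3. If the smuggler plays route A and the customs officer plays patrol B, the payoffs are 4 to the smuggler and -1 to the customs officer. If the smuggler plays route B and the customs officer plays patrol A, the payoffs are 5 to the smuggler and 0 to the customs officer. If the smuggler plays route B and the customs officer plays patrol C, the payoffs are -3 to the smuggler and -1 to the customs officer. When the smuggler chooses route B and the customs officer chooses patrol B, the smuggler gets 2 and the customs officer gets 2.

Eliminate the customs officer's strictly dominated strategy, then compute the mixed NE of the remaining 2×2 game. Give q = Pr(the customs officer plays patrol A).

The customs officer's strategy patrol C is strictly dominated by patrol B: -1 > -3 and 2 > -1. Eliminate patrol C.
In a mixed equilibrium the smuggler is indifferent between route A and route B; this condition fixes q.
  the smuggler's payoff to route A: q·4 + (1−q)·4 = 4
  the smuggler's payoff to route B: q·5 + (1−q)·2 = 3q + 2
  4 = 3q + 2  ⇒  -3q = -2  ⇒  q = 2/3.

q = 2/3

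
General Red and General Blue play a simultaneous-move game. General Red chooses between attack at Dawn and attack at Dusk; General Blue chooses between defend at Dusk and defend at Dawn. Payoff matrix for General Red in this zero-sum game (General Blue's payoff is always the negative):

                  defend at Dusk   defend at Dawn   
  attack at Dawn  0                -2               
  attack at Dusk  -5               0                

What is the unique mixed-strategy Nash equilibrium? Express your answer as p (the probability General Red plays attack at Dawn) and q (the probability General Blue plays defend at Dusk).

p = 5/7, q = 2/7

Set General Blue's expected payoff from defend at Dusk equal to that from defend at Dawn:
  General Blue's payoff from defend at Dusk: p·0 + (1−p)·5 = -5p + 5
  General Blue's payoff from defend at Dawn: p·2 + (1−p)·0 = 2p
  -5p + 5 = 2p  ⇒  -7p = -5  ⇒  p = 5/7.
General Red's indifference between attack at Dawn and attack at Dusk determines General Blue's mixing probability q:
  General Red's payoff from attack at Dawn: q·0 + (1−q)·(-2) = 2q - 2
  General Red's payoff from attack at Dusk: q·(-5) + (1−q)·0 = -5q
  2q - 2 = -5q  ⇒  7q = 2  ⇒  q = 2/7.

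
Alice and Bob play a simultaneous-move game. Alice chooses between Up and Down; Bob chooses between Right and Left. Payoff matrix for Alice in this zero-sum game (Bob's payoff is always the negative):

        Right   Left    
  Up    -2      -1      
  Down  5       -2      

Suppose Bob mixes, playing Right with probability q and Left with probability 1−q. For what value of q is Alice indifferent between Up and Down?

In a mixed equilibrium Alice is indifferent between Up and Down; this condition fixes q.
  Alice's expected payoff from Up: q·(-2) + (1−q)·(-1) = -q - 1
  Alice's expected payoff from Down: q·5 + (1−q)·(-2) = 7q - 2
  -q - 1 = 7q - 2  ⇒  -8q = -1  ⇒  q = 1/8.

q = 1/8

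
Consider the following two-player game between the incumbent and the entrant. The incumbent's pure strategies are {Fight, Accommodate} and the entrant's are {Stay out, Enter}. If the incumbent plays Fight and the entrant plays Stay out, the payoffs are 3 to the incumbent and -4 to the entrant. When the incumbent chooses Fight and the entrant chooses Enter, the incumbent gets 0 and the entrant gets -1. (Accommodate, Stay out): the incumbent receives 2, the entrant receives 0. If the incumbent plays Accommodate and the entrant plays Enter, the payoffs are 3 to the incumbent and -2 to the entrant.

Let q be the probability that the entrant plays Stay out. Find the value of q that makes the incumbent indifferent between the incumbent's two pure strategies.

q = 3/4

For the incumbent to be willing to mix, the incumbent must be indifferent between Fight and Accommodate, which pins down the entrant's mix.
  the incumbent's payoff from Fight: q·3 + (1−q)·0 = 3q
  the incumbent's payoff from Accommodate: q·2 + (1−q)·3 = -q + 3
  3q = -q + 3  ⇒  4q = 3  ⇒  q = 3/4.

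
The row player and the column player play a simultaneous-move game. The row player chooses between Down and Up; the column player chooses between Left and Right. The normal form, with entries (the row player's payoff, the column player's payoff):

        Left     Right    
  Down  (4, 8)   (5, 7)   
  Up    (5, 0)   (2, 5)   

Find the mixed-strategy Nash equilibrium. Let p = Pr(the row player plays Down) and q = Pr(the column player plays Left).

In a mixed equilibrium the column player is indifferent between Left and Right; this condition fixes p.
  the column player's expected payoff from Left: p·8 + (1−p)·0 = 8p
  the column player's expected payoff from Right: p·7 + (1−p)·5 = 2p + 5
  8p = 2p + 5  ⇒  6p = 5  ⇒  p = 5/6.
In a mixed equilibrium the row player is indifferent between Down and Up; this condition fixes q.
  the row player's payoff to Down: q·4 + (1−q)·5 = -q + 5
  the row player's payoff to Up: q·5 + (1−q)·2 = 3q + 2
  -q + 5 = 3q + 2  ⇒  -4q = -3  ⇒  q = 3/4.

p = 5/6, q = 3/4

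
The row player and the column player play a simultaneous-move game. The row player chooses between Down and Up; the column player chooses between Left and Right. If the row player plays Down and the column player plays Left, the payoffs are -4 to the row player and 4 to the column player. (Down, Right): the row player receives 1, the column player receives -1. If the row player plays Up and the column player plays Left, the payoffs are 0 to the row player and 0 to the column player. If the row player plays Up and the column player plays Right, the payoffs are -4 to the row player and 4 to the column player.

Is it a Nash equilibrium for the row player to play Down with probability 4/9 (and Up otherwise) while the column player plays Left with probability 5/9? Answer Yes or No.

Check the column player's indifference given the row player's mix p = 4/9:
  payoff from Left = 16/9; payoff from Right = 16/9 — equal.
Check the row player's indifference given the column player's mix q = 5/9:
  payoff from Down = -16/9; payoff from Up = -16/9 — equal.
Both players are indifferent, so neither can profitably deviate.

Yes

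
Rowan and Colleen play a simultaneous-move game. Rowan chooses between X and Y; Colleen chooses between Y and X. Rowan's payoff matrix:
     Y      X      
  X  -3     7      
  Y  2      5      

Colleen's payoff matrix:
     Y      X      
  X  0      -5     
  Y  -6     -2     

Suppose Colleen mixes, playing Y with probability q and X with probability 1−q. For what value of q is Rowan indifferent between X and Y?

For Rowan to be willing to mix, Rowan must be indifferent between X and Y, which pins down Colleen's mix.
  Rowan's payoff from X: q·(-3) + (1−q)·7 = -10q + 7
  Rowan's payoff from Y: q·2 + (1−q)·5 = -3q + 5
  -10q + 7 = -3q + 5  ⇒  -7q = -2  ⇒  q = 2/7.

q = 2/7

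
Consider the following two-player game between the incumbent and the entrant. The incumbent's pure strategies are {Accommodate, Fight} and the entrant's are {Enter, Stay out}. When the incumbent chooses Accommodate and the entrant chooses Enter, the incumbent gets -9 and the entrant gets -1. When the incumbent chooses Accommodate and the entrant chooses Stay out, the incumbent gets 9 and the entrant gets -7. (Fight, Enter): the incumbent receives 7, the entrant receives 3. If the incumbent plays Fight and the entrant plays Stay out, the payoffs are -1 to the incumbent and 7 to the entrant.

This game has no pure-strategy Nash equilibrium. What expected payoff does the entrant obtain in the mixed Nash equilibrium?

In a mixed equilibrium the entrant is indifferent between Enter and Stay out; this condition fixes p.
  the entrant's expected payoff from Enter: p·(-1) + (1−p)·3 = -4p + 3
  the entrant's expected payoff from Stay out: p·(-7) + (1−p)·7 = -14p + 7
  -4p + 3 = -14p + 7  ⇒  10p = 4  ⇒  p = 2/5.
At equilibrium the entrant is indifferent across columns, so the entrant's payoff equals the payoff from Enter: (2/5)·(-1) + (3/5)·3 = 7/5.

7/5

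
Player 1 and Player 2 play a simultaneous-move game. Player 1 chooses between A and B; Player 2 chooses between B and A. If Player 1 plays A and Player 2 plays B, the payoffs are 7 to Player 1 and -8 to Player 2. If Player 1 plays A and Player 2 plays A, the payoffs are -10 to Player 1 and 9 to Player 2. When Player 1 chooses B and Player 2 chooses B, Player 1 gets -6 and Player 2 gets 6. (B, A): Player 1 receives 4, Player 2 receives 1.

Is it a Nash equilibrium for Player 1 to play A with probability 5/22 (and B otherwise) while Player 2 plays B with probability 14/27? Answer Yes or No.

Yes

Check Player 2's indifference given Player 1's mix p = 5/22:
  payoff from B = 31/11; payoff from A = 31/11 — equal.
Check Player 1's indifference given Player 2's mix q = 14/27:
  payoff from A = -32/27; payoff from B = -32/27 — equal.
Both players are indifferent, so neither can profitably deviate.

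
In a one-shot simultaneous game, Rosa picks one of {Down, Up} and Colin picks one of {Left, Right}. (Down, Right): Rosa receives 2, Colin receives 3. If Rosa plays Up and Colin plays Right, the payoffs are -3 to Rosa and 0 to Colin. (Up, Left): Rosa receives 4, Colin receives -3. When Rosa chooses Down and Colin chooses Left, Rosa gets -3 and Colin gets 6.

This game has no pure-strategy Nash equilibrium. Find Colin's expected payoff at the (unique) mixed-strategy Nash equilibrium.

For Colin to be willing to mix, Colin must be indifferent between Left and Right, which pins down Rosa's mix.
  Colin's expected payoff from Left: p·6 + (1−p)·(-3) = 9p - 3
  Colin's expected payoff from Right: p·3 + (1−p)·0 = 3p
  9p - 3 = 3p  ⇒  6p = 3  ⇒  p = 1/2.
At equilibrium Colin is indifferent across columns, so Colin's payoff equals the payoff from Left: (1/2)·6 + (1/2)·(-3) = 3/2.

3/2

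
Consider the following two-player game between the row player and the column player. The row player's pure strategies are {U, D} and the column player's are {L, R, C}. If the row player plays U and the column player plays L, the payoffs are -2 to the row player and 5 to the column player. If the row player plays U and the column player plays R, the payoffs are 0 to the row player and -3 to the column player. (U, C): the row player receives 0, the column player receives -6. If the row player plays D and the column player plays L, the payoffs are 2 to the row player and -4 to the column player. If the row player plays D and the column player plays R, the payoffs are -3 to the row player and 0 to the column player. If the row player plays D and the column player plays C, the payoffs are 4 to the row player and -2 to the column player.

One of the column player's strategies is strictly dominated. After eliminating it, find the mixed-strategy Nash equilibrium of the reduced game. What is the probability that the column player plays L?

The column player's strategy C is strictly dominated by R: -3 > -6 and 0 > -2. Eliminate C.
Set the row player's expected payoff from U equal to that from D:
  the row player's payoff from U: q·(-2) + (1−q)·0 = -2q
  the row player's payoff from D: q·2 + (1−q)·(-3) = 5q - 3
  -2q = 5q - 3  ⇒  -7q = -3  ⇒  q = 3/7.

q = 3/7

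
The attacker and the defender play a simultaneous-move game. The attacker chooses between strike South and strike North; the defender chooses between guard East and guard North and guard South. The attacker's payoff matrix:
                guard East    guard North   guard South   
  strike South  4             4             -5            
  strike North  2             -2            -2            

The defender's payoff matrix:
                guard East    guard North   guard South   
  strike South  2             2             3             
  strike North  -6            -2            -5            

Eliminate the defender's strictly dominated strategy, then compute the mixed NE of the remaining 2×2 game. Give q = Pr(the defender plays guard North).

The defender's strategy guard East is strictly dominated by guard South: 3 > 2 and -5 > -6. Eliminate guard East.
The attacker's indifference between strike South and strike North determines the defender's mixing probability q:
  the attacker's expected payoff from strike South: q·4 + (1−q)·(-5) = 9q - 5
  the attacker's expected payoff from strike North: q·(-2) + (1−q)·(-2) = -2
  9q - 5 = -2  ⇒  9q = 3  ⇒  q = 1/3.

q = 1/3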